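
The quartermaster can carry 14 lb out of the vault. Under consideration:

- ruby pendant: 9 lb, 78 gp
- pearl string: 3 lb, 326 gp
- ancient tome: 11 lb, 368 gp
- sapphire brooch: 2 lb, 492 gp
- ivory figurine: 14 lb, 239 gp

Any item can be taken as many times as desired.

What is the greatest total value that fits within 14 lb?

3444

Taking 7×sapphire brooch: 14 lb used, 3444 in value.
Nothing else within 14 lb beats 3444.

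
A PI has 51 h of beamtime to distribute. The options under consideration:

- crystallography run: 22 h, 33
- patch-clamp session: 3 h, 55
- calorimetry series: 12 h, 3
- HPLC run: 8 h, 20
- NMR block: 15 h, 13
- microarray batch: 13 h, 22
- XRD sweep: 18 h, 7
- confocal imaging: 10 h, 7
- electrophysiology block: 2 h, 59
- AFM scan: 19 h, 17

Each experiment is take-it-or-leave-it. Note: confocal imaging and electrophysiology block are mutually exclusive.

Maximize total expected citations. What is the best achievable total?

189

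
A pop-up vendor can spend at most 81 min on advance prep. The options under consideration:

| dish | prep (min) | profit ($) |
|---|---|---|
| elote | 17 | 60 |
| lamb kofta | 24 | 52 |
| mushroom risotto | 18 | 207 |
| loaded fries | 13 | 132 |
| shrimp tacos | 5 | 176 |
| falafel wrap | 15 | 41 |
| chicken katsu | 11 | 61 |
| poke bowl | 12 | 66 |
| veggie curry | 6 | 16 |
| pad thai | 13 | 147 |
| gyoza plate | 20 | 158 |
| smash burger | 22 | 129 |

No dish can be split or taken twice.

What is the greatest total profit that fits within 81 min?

886

Density check — shrimp tacos 35.20, mushroom risotto 11.50, pad thai 11.31 are the best per min.
Taking the top-ratio dishes first gives mushroom risotto + loaded fries + shrimp tacos + chicken katsu + pad thai + gyoza plate for 881 (80 min).
Dropping chicken katsu frees 11 min; slotting in poke bowl (12 min) lifts the total to 886 at 81 min.
The closest alternative, mushroom risotto + loaded fries + shrimp tacos + chicken katsu + pad thai + gyoza plate, reaches only 881.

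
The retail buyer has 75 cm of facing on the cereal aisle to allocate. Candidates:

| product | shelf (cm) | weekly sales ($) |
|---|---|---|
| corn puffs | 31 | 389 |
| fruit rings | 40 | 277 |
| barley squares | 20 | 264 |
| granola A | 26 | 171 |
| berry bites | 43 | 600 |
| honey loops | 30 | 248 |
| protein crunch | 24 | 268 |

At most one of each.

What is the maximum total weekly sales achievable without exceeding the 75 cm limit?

989

Ranking by ratio (weekly sales/cm): berry bites 13.95, barley squares 13.20, corn puffs 12.55, protein crunch 11.17.
Taking the top-ratio products first gives barley squares + berry bites for 864 (63 cm).
The 20 cm tied up in barley squares is better spent on corn puffs — total rises to 989 (74 cm).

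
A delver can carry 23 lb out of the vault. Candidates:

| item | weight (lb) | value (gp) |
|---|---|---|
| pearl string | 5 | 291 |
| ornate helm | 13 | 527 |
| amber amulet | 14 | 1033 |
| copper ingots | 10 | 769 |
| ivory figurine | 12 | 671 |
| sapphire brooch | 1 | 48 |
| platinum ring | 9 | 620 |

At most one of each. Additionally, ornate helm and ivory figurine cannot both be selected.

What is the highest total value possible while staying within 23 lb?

Greedy by ratio would take copper ingots + sapphire brooch + platinum ring: 20 lb used, total 1437.
The 11 lb tied up in copper ingots and sapphire brooch is better spent on amber amulet — total rises to 1653 (23 lb).
Runner-up copper ingots + ivory figurine + sapphire brooch tops out at 1488.

1653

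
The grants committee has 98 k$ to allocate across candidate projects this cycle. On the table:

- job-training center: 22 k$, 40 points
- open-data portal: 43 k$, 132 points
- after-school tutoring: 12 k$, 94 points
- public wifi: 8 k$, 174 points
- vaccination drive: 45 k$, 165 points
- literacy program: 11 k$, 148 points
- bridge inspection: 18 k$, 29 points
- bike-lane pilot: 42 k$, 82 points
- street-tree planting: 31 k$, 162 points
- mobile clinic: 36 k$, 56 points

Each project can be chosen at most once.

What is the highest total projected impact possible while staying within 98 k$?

649

Taking the top-ratio projects first gives job-training center + after-school tutoring + public wifi + literacy program + street-tree planting for 618 (84 k$).
The 34 k$ tied up in job-training center and after-school tutoring is better spent on vaccination drive — total rises to 649 (95 k$).
Runner-up after-school tutoring + public wifi + literacy program + street-tree planting + mobile clinic tops out at 634.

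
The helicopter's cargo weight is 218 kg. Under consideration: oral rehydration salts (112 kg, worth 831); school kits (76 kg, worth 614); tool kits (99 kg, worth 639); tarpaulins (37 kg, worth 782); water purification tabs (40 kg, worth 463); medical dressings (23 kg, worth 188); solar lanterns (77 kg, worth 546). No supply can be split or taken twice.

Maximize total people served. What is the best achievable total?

2264

A density-first pass picks school kits + tarpaulins + water purification tabs + medical dressings — 2047 at 176 kg.
Dropping school kits frees 76 kg; slotting in oral rehydration salts (112 kg) lifts the total to 2264 at 212 kg.
Runner-up school kits + tarpaulins + medical dressings + solar lanterns tops out at 2130.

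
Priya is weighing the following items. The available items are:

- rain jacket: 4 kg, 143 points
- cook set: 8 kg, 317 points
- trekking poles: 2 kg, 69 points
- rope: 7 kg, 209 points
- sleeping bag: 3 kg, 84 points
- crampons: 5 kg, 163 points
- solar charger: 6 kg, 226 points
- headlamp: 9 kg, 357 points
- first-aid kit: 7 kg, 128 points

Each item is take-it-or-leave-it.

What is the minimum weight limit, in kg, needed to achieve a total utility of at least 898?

Look for the lowest-weight combination reaching 898.
cook set + solar charger + headlamp reaches 900 using 23 kg.
No combination under 23 kg hits 898.

23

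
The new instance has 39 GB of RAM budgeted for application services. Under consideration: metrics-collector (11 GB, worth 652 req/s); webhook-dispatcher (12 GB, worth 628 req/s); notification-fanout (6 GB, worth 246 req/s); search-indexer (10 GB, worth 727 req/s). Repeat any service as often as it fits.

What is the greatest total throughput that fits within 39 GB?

Density check — search-indexer 72.70, metrics-collector 59.27, webhook-dispatcher 52.33, notification-fanout 41.00 are the best per GB.
Notification-fanout + 3×search-indexer uses 36 of the 39 GB and totals 2427.
The spare 3 GB is too small for any remaining service, and no exchange beats 2427.

2427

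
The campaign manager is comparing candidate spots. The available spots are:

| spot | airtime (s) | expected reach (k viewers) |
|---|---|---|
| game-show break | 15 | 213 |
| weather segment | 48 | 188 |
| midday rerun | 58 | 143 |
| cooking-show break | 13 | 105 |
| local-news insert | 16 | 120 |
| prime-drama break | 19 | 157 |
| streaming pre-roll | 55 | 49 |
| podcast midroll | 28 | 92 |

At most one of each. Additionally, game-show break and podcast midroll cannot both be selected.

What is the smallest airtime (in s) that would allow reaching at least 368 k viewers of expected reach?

Look for the lowest-airtime combination reaching 368.
game-show break + prime-drama break: 370 expected reach at 34 s.
Below 34 s the best achievable stays under 368.

34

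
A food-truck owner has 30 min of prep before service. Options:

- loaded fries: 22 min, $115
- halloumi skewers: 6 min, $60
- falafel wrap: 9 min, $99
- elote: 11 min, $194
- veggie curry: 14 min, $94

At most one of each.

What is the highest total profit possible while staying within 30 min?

353

Taking halloumi skewers + falafel wrap + elote: 26 min used, 353 in profit.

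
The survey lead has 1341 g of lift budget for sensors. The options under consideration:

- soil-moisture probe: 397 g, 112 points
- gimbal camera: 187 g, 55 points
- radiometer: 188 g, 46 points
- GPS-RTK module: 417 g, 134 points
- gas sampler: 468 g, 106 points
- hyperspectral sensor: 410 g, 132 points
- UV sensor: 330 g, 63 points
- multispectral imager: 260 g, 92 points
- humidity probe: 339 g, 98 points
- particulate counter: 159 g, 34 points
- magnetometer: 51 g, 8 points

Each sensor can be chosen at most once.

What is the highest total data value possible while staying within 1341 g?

Taking gimbal camera + GPS-RTK module + hyperspectral sensor + multispectral imager + magnetometer: 1325 g used, 421 in data value.
No other feasible combination exceeds 421.

421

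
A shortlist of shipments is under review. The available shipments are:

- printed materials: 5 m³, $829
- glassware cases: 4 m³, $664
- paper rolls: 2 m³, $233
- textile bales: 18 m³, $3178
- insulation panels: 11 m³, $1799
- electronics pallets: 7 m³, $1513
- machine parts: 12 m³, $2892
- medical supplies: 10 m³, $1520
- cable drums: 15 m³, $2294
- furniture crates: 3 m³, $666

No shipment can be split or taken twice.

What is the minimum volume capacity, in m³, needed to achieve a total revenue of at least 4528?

21

Minimise m³ subject to total revenue ≥ 4528.
paper rolls + electronics pallets + machine parts: 4638 revenue at 21 m³.
Any bundle with less than 21 m³ falls short of 4528.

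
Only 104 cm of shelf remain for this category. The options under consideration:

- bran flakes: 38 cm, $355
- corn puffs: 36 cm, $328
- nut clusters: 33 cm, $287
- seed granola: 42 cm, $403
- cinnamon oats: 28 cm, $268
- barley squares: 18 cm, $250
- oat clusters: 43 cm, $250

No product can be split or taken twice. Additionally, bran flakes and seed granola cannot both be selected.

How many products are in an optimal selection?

3

The maximum weekly sales within 104 cm is 981.
For example corn puffs + seed granola + barley squares achieves it, using 96 cm.
Every optimal selection uses 3 products.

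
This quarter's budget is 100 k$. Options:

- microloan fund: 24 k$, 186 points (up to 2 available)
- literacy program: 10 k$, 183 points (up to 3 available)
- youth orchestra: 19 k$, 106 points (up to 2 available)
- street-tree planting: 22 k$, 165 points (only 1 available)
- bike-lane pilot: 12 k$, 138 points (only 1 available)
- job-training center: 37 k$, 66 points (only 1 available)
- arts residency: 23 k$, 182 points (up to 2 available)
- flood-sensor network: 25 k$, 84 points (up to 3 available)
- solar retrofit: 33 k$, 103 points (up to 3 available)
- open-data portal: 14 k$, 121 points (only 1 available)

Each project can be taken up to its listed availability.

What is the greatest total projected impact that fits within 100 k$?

1100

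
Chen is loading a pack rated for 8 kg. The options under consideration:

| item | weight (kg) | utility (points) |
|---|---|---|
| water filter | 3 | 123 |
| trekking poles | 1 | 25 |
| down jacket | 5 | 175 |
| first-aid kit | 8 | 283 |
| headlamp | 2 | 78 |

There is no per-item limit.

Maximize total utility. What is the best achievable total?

324

Density check — water filter 41.00, headlamp 39.00, first-aid kit 35.38, down jacket 35.00 are the best per kg.
The ratio ordering already packs tightly: 2×water filter + headlamp, 8 kg, 324.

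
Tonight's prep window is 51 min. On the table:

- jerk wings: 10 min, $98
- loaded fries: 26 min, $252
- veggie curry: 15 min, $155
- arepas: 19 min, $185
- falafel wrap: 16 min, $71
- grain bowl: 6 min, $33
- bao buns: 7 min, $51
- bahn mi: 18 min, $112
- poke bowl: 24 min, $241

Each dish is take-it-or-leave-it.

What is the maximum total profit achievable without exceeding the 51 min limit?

Filling by ratio: jerk wings + veggie curry + poke bowl for 494, with 2 min left unused.
Replace poke bowl with loaded fries: the trade gains 11 net, giving 505 at 51 min.
Every other selection either busts 51 min or fails to beat 505.

505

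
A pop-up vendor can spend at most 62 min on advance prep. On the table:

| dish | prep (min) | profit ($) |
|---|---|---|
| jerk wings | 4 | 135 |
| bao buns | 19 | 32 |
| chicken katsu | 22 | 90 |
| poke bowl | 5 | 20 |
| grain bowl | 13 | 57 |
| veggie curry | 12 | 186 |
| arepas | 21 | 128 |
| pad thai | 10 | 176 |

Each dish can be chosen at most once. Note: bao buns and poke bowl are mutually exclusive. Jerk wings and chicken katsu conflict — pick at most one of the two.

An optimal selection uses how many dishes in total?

5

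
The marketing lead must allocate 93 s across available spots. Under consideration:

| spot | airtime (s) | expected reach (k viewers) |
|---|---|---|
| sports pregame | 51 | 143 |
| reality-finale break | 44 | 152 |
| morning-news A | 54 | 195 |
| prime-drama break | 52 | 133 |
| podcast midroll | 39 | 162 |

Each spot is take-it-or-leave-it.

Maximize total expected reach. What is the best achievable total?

357

Morning-news A + podcast midroll uses 93 of the 93 s and totals 357.
The closest alternative, reality-finale break + podcast midroll, reaches only 314.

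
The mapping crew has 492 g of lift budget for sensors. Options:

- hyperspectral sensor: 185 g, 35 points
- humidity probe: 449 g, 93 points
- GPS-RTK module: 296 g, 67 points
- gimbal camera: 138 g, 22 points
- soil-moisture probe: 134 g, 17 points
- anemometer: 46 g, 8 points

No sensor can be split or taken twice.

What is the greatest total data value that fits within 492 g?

102

Hyperspectral sensor + GPS-RTK module uses 481 of the 492 g and totals 102.
No other feasible combination exceeds 102.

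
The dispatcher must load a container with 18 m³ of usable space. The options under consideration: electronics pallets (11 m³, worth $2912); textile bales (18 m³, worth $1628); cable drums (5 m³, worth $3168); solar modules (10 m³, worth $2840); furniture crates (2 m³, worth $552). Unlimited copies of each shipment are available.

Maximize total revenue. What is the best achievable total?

10056

By revenue per m³: cable drums 633.60, solar modules 284.00, furniture crates 276.00 lead.
The ratio ordering already packs tightly: 3×cable drums + furniture crates, 17 m³, 10056.
No other feasible combination exceeds 10056.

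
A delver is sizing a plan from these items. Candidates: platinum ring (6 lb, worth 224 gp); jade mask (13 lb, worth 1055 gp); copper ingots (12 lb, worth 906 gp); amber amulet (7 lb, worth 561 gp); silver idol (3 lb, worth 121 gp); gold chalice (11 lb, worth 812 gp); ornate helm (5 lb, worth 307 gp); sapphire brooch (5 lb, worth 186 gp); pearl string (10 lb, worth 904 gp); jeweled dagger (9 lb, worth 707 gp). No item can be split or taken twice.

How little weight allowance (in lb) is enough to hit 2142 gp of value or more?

26

Need the lightest bundle worth ≥ 2142.
amber amulet + pearl string + jeweled dagger: 2172 value at 26 lb.
Below 26 lb the best achievable stays under 2142.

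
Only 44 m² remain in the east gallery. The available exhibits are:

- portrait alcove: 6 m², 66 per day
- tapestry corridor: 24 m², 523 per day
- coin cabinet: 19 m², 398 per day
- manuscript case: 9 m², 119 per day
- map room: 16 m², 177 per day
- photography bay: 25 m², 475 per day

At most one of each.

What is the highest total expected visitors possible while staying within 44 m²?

Tapestry corridor + coin cabinet uses 43 of the 44 m² and totals 921.

921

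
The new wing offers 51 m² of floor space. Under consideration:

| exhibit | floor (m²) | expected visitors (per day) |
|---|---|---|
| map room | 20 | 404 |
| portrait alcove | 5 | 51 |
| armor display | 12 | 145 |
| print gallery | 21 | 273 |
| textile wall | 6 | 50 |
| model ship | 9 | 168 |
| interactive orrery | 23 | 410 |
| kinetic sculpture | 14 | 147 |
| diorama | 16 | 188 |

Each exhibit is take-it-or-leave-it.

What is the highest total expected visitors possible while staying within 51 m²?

Filling by ratio: map room + print gallery + model ship for 845, with 1 m² left unused.
The 30 m² tied up in print gallery and model ship is better spent on portrait alcove + interactive orrery — total rises to 865 (48 m²).

865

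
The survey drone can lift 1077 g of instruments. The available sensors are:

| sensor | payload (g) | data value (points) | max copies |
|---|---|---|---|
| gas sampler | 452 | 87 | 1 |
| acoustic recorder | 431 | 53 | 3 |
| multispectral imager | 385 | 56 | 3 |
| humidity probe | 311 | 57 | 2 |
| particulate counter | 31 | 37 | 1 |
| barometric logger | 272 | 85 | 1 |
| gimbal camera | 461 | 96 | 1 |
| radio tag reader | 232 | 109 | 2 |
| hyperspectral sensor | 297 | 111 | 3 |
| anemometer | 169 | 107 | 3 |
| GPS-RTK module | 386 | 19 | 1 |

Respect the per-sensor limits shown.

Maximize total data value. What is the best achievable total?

578

By data value per g: particulate counter 1.19, anemometer 0.63, radio tag reader 0.47 lead.
Taking the top-ratio sensors first gives particulate counter + 2×radio tag reader + 3×anemometer for 576 (1002 g).
Dropping radio tag reader frees 232 g; slotting in hyperspectral sensor (297 g) lifts the total to 578 at 1067 g.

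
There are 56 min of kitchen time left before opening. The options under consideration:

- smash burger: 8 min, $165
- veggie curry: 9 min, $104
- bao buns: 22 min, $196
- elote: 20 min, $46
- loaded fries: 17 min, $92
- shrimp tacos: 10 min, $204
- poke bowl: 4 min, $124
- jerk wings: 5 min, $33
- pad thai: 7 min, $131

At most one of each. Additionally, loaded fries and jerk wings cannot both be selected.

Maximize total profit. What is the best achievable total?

853

A density-first pass picks smash burger + veggie curry + shrimp tacos + poke bowl + jerk wings + pad thai — 761 at 43 min.
The 9 min tied up in veggie curry is better spent on bao buns — total rises to 853 (56 min).
Nothing else feasible within 56 min beats 853.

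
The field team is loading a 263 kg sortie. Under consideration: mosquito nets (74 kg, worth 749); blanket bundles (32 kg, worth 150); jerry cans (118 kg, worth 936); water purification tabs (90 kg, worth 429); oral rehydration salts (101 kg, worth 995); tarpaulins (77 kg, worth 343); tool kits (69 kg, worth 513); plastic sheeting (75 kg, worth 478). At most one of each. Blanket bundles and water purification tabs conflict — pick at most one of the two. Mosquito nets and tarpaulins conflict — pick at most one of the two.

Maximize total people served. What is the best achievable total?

2257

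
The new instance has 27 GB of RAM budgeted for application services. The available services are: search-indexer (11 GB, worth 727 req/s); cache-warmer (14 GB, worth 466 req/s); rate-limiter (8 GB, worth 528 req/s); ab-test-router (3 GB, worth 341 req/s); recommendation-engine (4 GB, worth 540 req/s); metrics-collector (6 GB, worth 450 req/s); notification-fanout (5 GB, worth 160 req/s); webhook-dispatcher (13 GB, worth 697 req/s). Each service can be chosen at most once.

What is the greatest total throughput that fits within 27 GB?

2136

Taking the top-ratio services first gives search-indexer + ab-test-router + recommendation-engine + metrics-collector for 2058 (24 GB).
Dropping metrics-collector frees 6 GB; slotting in rate-limiter (8 GB) lifts the total to 2136 at 26 GB.
Next best is search-indexer + ab-test-router + recommendation-engine + metrics-collector at 2058 (24 GB) — short by 78.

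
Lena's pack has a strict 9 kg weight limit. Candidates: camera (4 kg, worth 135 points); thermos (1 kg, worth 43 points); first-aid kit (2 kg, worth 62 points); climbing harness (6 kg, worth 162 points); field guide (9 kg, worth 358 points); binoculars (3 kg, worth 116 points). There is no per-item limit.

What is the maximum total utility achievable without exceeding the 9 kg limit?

387

Ranking by ratio (utility/kg): thermos 43.00, field guide 39.78, binoculars 38.67, camera 33.75.
9×thermos uses 9 of the 9 kg and totals 387.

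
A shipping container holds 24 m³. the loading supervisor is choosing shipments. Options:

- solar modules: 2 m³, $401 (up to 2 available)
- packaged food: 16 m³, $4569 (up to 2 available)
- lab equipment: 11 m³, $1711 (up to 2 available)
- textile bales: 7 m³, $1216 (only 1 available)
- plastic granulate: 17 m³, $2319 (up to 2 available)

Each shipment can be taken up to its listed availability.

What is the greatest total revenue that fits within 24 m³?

5785

Taking the top-ratio shipments first gives 2×solar modules + packaged food for 5371 (20 m³).
The 4 m³ tied up in 2×solar modules is better spent on textile bales — total rises to 5785 (23 m³).
The spare 1 m³ is too small for any remaining shipment, and no exchange beats 5785.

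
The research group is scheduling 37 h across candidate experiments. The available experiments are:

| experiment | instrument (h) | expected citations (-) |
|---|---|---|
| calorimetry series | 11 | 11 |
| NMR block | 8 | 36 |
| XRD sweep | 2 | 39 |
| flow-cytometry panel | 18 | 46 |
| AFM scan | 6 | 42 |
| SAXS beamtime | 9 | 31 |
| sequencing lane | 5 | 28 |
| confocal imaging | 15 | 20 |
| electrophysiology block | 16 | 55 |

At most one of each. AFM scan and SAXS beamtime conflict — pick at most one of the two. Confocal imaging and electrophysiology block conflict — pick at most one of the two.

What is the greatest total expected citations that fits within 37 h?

Density check — XRD sweep 19.50, AFM scan 7.00, sequencing lane 5.60 are the best per h.
Best packing: NMR block + XRD sweep + AFM scan + sequencing lane + electrophysiology block — 37 h, 200 total.
Every other selection either busts 37 h or breaks a pairing rule or fails to beat 200.

200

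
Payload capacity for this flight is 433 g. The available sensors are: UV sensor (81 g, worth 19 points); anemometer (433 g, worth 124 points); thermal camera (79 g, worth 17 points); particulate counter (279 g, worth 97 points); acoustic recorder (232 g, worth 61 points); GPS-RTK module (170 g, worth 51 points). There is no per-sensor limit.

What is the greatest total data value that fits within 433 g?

124

Ranking by ratio (data value/g): particulate counter 0.35, GPS-RTK module 0.30, anemometer 0.29, acoustic recorder 0.26.
Taking the top-ratio sensors first gives UV sensor + particulate counter for 116 (360 g).
The 360 g tied up in UV sensor and particulate counter is better spent on anemometer — total rises to 124 (433 g).
That's the maximum — no swap from here does better than 124.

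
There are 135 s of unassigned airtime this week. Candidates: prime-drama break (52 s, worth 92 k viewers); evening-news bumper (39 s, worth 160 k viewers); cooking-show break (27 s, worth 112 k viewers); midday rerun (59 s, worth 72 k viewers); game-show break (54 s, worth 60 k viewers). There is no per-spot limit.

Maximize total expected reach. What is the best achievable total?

Density check — cooking-show break 4.15, evening-news bumper 4.10, prime-drama break 1.77 are the best per s.
The ratio ordering already packs tightly: 5×cooking-show break, 135 s, 560.

560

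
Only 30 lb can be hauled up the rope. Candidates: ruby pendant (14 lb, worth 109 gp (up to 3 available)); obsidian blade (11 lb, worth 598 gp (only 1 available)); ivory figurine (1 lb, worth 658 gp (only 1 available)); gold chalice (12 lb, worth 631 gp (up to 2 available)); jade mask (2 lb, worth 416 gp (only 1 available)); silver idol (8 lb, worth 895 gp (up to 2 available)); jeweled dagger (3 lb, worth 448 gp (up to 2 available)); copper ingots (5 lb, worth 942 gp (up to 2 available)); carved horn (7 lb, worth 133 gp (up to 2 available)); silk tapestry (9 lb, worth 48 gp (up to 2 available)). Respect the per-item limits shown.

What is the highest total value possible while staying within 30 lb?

4780

Ranking by ratio (value/lb): ivory figurine 658.00, jade mask 208.00, copper ingots 188.40, jeweled dagger 149.33.
Taking the top-ratio items first gives ivory figurine + jade mask + silver idol + 2×jeweled dagger + 2×copper ingots for 4749 (27 lb).
Replace jade mask and jeweled dagger with silver idol: the trade gains 31 net, giving 4780 at 30 lb.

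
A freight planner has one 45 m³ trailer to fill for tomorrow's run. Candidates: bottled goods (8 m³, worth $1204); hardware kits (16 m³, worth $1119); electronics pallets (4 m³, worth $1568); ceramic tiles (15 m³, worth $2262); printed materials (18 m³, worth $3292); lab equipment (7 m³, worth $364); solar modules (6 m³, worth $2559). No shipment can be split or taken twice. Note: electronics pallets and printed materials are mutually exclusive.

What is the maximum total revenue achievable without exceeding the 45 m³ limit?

8113

Best packing: ceramic tiles + printed materials + solar modules — 39 m³, 8113 total.
Every other selection either busts 45 m³ or breaks a pairing rule or fails to beat 8113.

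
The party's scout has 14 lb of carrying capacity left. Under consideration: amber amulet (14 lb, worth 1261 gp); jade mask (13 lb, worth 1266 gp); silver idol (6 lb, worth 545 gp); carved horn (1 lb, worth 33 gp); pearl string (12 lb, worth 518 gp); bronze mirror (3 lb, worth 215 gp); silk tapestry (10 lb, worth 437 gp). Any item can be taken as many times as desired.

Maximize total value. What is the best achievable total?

The ratio ordering already packs tightly: jade mask + carved horn, 14 lb, 1299.
No other feasible combination exceeds 1299.

1299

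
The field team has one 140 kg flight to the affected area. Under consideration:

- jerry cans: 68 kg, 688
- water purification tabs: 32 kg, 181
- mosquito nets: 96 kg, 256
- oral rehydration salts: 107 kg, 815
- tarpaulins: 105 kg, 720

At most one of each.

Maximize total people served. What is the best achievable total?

996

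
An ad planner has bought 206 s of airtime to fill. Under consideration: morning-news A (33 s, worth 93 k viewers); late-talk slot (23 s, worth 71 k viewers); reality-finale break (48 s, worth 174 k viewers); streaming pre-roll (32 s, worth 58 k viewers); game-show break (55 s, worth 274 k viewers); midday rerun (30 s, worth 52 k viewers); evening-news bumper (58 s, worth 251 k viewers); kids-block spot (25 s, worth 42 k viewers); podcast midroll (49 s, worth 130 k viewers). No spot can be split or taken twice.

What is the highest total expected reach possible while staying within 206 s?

A density-first pass picks late-talk slot + reality-finale break + game-show break + evening-news bumper — 770 at 184 s.
Replace late-talk slot with morning-news A: the trade gains 22 net, giving 792 at 194 s.
The closest alternative, late-talk slot + reality-finale break + game-show break + evening-news bumper, reaches only 770.

792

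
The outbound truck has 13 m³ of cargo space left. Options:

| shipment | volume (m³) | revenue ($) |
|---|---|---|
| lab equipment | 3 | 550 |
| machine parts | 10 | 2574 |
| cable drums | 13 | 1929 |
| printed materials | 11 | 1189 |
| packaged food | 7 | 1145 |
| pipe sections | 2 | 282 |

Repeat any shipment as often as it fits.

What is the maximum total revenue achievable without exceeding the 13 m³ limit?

3124

Lab equipment + machine parts uses 13 of the 13 m³ and totals 3124.
Nothing else within 13 m³ beats 3124.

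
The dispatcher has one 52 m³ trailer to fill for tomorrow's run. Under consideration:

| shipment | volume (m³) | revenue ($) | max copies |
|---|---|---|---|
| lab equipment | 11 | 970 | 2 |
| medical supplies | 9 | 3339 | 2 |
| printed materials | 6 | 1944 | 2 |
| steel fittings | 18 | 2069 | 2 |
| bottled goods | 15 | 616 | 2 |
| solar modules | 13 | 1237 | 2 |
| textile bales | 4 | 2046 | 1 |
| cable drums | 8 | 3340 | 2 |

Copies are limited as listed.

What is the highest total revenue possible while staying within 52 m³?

19292

2×medical supplies + 2×printed materials + textile bales + 2×cable drums uses 50 of the 52 m³ and totals 19292.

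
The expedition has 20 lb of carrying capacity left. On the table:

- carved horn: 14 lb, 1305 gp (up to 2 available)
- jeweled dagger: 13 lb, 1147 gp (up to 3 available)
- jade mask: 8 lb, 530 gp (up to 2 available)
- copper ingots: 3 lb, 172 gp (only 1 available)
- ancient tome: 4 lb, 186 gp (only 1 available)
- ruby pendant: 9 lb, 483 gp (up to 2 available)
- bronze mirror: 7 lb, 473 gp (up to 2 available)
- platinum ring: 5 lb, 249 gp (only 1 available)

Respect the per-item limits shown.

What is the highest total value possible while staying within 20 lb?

1620

Greedy by ratio would take carved horn + copper ingots: 17 lb used, total 1477.
Dropping carved horn and copper ingots frees 17 lb; slotting in jeweled dagger + bronze mirror (20 lb) lifts the total to 1620 at 20 lb.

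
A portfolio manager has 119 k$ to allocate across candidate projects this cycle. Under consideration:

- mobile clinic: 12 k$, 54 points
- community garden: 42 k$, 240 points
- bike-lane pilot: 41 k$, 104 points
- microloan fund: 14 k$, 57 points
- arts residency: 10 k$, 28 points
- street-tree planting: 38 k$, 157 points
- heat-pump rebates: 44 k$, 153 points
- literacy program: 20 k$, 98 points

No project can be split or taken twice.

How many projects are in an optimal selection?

Optimal total is 552.
For example community garden + microloan fund + street-tree planting + literacy program achieves it, using 114 k$.
All optima have 4 projects.

4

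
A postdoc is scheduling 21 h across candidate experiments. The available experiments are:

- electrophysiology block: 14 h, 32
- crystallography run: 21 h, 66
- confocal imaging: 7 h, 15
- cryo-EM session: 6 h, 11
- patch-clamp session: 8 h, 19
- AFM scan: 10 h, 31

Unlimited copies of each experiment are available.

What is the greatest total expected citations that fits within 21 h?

66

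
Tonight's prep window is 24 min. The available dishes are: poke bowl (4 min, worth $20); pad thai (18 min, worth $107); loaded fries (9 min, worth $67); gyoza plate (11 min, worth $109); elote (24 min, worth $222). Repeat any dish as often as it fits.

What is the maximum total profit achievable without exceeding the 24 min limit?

The ratio heuristic lands on 2×gyoza plate (218) but leaves 2 min idle.
Replace 2×gyoza plate with elote: the trade gains 4 net, giving 222 at 24 min.
Nothing else within 24 min beats 222.

222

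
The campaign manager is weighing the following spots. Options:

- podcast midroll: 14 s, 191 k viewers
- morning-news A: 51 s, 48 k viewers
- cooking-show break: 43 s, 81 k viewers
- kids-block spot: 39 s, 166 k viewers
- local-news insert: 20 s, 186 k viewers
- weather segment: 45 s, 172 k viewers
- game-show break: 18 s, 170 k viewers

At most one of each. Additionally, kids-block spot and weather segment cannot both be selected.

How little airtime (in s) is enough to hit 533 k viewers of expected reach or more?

52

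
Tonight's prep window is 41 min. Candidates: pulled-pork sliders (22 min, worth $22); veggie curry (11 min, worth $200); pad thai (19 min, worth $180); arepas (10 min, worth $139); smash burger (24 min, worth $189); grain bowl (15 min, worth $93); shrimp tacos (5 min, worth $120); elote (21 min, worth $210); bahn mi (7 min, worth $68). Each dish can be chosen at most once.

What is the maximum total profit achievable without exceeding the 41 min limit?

Density check — shrimp tacos 24.00, veggie curry 18.18, arepas 13.90 are the best per min.
A density-first pass picks veggie curry + arepas + shrimp tacos + bahn mi — 527 at 33 min.
Replace bahn mi with grain bowl: the trade gains 25 net, giving 552 at 41 min.

552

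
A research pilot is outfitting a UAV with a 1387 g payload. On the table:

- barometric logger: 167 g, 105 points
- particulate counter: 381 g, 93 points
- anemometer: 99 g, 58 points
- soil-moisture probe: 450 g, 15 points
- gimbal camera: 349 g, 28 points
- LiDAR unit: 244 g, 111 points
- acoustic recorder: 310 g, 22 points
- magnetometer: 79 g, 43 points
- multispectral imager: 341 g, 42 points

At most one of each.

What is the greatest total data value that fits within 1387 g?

Ranking by ratio (data value/g): barometric logger 0.63, anemometer 0.59, magnetometer 0.54.
Best packing: barometric logger + particulate counter + anemometer + LiDAR unit + magnetometer + multispectral imager — 1311 g, 452 total.
Nothing else within 1387 g beats 452.

452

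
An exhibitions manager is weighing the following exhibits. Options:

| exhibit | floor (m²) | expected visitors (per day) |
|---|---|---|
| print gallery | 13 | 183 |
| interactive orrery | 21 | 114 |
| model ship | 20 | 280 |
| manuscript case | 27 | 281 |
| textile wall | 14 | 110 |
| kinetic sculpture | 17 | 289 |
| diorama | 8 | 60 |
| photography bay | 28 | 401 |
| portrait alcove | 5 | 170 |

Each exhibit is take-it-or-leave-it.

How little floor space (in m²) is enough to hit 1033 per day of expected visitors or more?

63

Minimise m² subject to total expected visitors ≥ 1033.
print gallery + kinetic sculpture + photography bay + portrait alcove reaches 1043 using 63 m².
Below 63 m² the best achievable stays under 1033.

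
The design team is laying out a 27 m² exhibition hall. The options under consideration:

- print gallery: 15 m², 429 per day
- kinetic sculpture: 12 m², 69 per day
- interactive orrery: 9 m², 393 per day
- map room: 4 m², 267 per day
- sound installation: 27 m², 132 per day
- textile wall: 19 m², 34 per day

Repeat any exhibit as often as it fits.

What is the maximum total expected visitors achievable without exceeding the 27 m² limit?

By expected visitors per m²: map room 66.75, interactive orrery 43.67, print gallery 28.60, kinetic sculpture 5.75 lead.
6×map room uses 24 of the 27 m² and totals 1602.
That's the maximum — no swap from here does better than 1602.

1602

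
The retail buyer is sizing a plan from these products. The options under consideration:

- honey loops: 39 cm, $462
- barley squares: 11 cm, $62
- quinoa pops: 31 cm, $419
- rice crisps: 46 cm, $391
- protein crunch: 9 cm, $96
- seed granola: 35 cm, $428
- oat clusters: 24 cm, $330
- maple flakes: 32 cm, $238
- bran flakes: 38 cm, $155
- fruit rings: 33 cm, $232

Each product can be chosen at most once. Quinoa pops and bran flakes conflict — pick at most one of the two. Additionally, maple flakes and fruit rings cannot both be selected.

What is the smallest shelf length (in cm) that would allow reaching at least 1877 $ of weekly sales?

161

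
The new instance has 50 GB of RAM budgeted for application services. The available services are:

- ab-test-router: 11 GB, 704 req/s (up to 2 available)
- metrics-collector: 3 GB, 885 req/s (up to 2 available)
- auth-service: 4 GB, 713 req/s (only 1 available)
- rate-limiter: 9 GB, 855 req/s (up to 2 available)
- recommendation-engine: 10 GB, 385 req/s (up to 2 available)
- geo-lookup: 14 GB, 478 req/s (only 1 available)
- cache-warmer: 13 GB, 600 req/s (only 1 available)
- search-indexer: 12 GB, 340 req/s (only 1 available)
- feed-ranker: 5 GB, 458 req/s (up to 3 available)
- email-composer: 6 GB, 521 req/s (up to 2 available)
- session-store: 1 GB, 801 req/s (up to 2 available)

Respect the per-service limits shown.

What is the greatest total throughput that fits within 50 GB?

Taking the top-ratio services first gives 2×metrics-collector + auth-service + 2×rate-limiter + 3×feed-ranker + 2×session-store for 7169 (45 GB).
Replace rate-limiter with 2×email-composer: the trade gains 187 net, giving 7356 at 48 GB.
The spare 2 GB is too small for any remaining service, and no exchange beats 7356.

7356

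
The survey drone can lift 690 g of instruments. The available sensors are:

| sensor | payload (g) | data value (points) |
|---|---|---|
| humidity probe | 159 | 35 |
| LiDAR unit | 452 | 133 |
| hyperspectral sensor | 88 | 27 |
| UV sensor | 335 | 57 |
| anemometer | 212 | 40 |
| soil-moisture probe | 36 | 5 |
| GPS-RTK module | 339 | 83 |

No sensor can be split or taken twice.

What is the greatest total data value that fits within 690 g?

173

The ratio heuristic lands on LiDAR unit + hyperspectral sensor + soil-moisture probe (165) but leaves 114 g idle.
Dropping hyperspectral sensor and soil-moisture probe frees 124 g; slotting in anemometer (212 g) lifts the total to 173 at 664 g.
Humidity probe + LiDAR unit + soil-moisture probe matches that 173 at 647 g; no feasible combination exceeds it.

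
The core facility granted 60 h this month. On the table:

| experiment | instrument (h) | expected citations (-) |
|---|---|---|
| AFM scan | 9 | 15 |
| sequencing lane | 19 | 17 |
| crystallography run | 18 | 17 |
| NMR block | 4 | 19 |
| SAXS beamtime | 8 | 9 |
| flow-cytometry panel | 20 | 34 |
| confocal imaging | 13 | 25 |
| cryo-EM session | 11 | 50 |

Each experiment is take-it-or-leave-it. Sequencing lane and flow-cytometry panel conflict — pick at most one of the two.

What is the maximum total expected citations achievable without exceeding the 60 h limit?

143

By expected citations per h: NMR block 4.75, cryo-EM session 4.55, confocal imaging 1.92, flow-cytometry panel 1.70 lead.
Taking AFM scan + NMR block + flow-cytometry panel + confocal imaging + cryo-EM session: 57 h used, 143 in expected citations.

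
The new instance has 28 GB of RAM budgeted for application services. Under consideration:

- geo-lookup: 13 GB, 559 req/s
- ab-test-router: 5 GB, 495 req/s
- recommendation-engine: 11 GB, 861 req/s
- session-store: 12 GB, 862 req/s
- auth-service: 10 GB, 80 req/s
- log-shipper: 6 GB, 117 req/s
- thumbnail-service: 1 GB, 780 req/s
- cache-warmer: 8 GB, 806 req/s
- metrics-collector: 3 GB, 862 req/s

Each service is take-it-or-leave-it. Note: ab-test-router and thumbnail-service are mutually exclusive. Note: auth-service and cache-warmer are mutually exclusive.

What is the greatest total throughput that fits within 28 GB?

Ranking by ratio (throughput/GB): thumbnail-service 780.00, metrics-collector 287.33, cache-warmer 100.75.
Recommendation-engine + session-store + thumbnail-service + metrics-collector uses 27 of the 28 GB and totals 3365.

3365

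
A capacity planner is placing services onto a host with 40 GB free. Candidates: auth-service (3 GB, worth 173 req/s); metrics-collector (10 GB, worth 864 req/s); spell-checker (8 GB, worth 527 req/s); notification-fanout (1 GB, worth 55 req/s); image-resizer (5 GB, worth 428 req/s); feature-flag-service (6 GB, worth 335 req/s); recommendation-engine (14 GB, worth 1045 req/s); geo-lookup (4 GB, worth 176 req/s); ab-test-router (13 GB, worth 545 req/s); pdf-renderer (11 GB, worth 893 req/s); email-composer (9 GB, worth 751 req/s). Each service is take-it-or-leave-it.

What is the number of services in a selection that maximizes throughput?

The maximum throughput within 40 GB is 3230.
For example metrics-collector + image-resizer + recommendation-engine + pdf-renderer achieves it, using 40 GB.
All optima have 4 services.

4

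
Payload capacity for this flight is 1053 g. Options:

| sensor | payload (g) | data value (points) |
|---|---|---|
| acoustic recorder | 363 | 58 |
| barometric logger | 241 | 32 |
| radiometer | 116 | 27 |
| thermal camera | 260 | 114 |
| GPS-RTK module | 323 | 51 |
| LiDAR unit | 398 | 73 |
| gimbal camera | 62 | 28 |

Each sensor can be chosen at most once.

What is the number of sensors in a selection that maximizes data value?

4

Optimal total is 266.
One optimal bundle: thermal camera + GPS-RTK module + LiDAR unit + gimbal camera (1043 g).
Every optimal selection uses 4 sensors.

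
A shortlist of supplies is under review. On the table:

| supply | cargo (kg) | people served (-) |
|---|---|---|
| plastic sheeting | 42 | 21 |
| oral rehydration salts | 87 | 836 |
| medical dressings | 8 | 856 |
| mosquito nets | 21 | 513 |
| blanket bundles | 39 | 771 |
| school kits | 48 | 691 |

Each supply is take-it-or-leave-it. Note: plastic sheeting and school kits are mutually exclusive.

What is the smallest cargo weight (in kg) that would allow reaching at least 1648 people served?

Look for the lowest-cargo combination reaching 1648.
Taking medical dressings + mosquito nets + blanket bundles gives 2140 (≥ 1648) for 68 kg.
Any bundle with less than 68 kg falls short of 1648.

68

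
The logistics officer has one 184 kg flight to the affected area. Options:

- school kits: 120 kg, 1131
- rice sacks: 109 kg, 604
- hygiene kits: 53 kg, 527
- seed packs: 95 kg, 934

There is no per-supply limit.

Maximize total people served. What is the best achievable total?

Greedy by ratio would take 3×hygiene kits: 159 kg used, total 1581.
Replace 2×hygiene kits with school kits: the trade gains 77 net, giving 1658 at 173 kg.

1658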